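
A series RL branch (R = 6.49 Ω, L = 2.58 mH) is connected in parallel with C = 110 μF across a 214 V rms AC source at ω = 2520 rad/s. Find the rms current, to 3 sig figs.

X_L = ωL = 6.50 Ω
X_C = 1/(ωC) = 3.61 Ω
Branch 1 (R+jX_L): Z₁ = 6.49 + j6.50 Ω, |Z₁| = 9.19 Ω
Branch 2 (−jX_C): Z₂ = −j3.61 Ω
Parallel: Z = Z₁Z₂/(Z₁+Z₂), |Z| = 4.66 Ω, ∠Z = -69.0°
I = V/|Z| = 214/4.66 = 45.9 A

45.9 A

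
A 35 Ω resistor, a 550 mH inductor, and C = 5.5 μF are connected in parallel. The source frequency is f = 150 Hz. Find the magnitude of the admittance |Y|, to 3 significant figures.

ω = 2πf = 942.5 rad/s
X_L = ωL = 518 Ω
X_C = 1/(ωC) = 193 Ω
Parallel: admittances add. Y = 1/R + 1/(jωL) + jωC
Y = (0.0286 + j0.00325) S
|Y| = 0.0288 S → |Z| = 1/|Y| = 34.8 Ω, ∠Z = −∠Y = -6.50°

28.8 mS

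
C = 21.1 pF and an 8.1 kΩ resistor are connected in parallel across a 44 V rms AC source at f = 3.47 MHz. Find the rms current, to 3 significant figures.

21.0 mA

ω = 2πf = 2.18e+07 rad/s
X_C = 1/(ωC) = 2170 Ω
Parallel: admittances add. Y = 1/R + jωC
Y = (0.000123 + j0.000460) S
|Y| = 0.000476 S → |Z| = 1/|Y| = 2100 Ω, ∠Z = −∠Y = -75.0°
I = V/|Z| = 44/2100 = 21.0 mA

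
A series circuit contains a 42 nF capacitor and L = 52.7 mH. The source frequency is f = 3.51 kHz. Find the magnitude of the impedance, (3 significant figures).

ω = 2πf = 22050 rad/s
X_L = ωL = 1160 Ω
X_C = 1/(ωC) = 1080 Ω
Net reactance X = X_L − X_C = 82.6 Ω
Z = j82.6 Ω
|Z| = √(0² + 82.6²) = 82.6 Ω

82.6 Ω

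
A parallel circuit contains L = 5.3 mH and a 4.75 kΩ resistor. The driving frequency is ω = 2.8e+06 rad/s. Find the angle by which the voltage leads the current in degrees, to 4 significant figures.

X_L = ωL = 14840 Ω
Parallel: admittances add. Y = 1/R + 1/(jωL)
Y = (0.0002105 − j6.739e-05) S
|Y| = 0.0002210 S → |Z| = 1/|Y| = 4524 Ω, ∠Z = −∠Y = 17.75°

17.75°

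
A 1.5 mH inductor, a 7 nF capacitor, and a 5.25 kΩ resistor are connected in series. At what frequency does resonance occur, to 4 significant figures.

ω₀ = 1/√(LC) = 1/√(0.0015 × 7e-09) = 308600 rad/s
f₀ = ω₀/(2π) = 49.12 kHz

49.12 kHz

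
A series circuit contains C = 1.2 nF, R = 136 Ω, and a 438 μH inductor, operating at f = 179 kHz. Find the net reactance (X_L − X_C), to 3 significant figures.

-248 Ω

ω = 2πf = 1.125e+06 rad/s
X_L = ωL = 493 Ω
X_C = 1/(ωC) = 741 Ω
X = 493 − 741 = -248 Ω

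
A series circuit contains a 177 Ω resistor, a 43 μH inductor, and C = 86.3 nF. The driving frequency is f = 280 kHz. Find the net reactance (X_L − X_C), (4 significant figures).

69.06 Ω

ω = 2πf = 1.759e+06 rad/s
X_L = ωL = 75.65 Ω
X_C = 1/(ωC) = 6.586 Ω
X = 75.65 − 6.586 = 69.06 Ω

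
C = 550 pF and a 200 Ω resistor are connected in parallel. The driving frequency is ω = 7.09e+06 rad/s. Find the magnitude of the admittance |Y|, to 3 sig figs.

X_C = 1/(ωC) = 256 Ω
Parallel: admittances add. Y = 1/R + jωC
Y = (0.00500 + j0.00390) S
|Y| = 0.00634 S → |Z| = 1/|Y| = 158 Ω, ∠Z = −∠Y = -38.0°

6.34 mS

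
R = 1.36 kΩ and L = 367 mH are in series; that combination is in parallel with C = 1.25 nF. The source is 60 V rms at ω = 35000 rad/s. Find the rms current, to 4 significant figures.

X_L = ωL = 12840 Ω
X_C = 1/(ωC) = 22860 Ω
Branch 1 (R+jX_L): Z₁ = 1360 + j12840 Ω, |Z₁| = 12920 Ω
Branch 2 (−jX_C): Z₂ = −j22860 Ω
Parallel: Z = Z₁Z₂/(Z₁+Z₂), |Z| = 29220 Ω, ∠Z = 76.22°
I = V/|Z| = 60/29220 = 2.053 mA

2.053 mA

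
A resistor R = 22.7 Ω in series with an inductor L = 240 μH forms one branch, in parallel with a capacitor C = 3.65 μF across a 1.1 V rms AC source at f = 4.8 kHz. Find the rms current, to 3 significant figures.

ω = 2πf = 30160 rad/s
X_L = ωL = 7.24 Ω
X_C = 1/(ωC) = 9.08 Ω
Branch 1 (R+jX_L): Z₁ = 22.7 + j7.24 Ω, |Z₁| = 23.8 Ω
Branch 2 (−jX_C): Z₂ = −j9.08 Ω
Parallel: Z = Z₁Z₂/(Z₁+Z₂), |Z| = 9.50 Ω, ∠Z = -67.7°
I = V/|Z| = 1.1/9.50 = 116 mA

116 mA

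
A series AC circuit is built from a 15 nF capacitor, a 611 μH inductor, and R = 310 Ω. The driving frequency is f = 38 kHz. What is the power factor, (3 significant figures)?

0.919

ω = 2πf = 238800 rad/s
X_L = ωL = 146 Ω
X_C = 1/(ωC) = 279 Ω
Net reactance X = X_L − X_C = -133 Ω
Z = 310 − j133 Ω
|Z| = √(310² + 133²) = 337 Ω
∠Z = arctan(-133/310) = -23.3°
cos φ = cos(-23.3°) = 0.919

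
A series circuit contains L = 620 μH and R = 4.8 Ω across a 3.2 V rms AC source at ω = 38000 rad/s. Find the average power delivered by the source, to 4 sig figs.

X_L = ωL = 23.56 Ω
Z = 4.800 + j23.56 Ω
|Z| = √(4.800² + 23.56²) = 24.04 Ω
∠Z = arctan(23.56/4.800) = 78.48°
I = V/|Z| = 133.1 mA
P = VI cos φ = 3.2 × 0.1331 × cos(78.48°) = 85.02 mW

85.02 mW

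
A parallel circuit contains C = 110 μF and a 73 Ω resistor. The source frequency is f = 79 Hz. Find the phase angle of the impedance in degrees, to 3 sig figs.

ω = 2πf = 496.4 rad/s
X_C = 1/(ωC) = 18.3 Ω
Parallel: admittances add. Y = 1/R + jωC
Y = (0.0137 + j0.0546) S
|Y| = 0.0563 S → |Z| = 1/|Y| = 17.8 Ω, ∠Z = −∠Y = -75.9°

-75.9°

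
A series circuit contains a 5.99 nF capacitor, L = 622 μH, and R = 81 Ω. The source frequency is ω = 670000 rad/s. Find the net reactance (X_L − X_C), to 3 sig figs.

168 Ω

X_L = ωL = 417 Ω
X_C = 1/(ωC) = 249 Ω
X = 417 − 249 = 168 Ω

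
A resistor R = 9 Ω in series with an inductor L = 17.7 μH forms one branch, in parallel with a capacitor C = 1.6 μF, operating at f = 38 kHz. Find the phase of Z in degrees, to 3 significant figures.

-75.0°

ω = 2πf = 238800 rad/s
X_L = ωL = 4.23 Ω
X_C = 1/(ωC) = 2.62 Ω
Branch 1 (R+jX_L): Z₁ = 9.00 + j4.23 Ω, |Z₁| = 9.94 Ω
Branch 2 (−jX_C): Z₂ = −j2.62 Ω
Parallel: Z = Z₁Z₂/(Z₁+Z₂), |Z| = 2.85 Ω, ∠Z = -75.0°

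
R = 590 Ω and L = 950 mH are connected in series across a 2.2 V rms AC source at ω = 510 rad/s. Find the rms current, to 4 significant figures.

2.882 mA

X_L = ωL = 484.5 Ω
Z = 590.0 + j484.5 Ω
|Z| = √(590.0² + 484.5²) = 763.4 Ω
I = V/|Z| = 2.2/763.4 = 2.882 mA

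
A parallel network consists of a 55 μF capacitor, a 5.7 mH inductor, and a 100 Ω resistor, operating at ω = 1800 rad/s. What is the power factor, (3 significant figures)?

0.988

X_L = ωL = 10.3 Ω
X_C = 1/(ωC) = 10.1 Ω
Parallel: admittances add. Y = 1/R + 1/(jωL) + jωC
Y = (0.0100 + j0.00153) S
|Y| = 0.0101 S → |Z| = 1/|Y| = 98.8 Ω, ∠Z = −∠Y = -8.72°
cos φ = cos(-8.72°) = 0.988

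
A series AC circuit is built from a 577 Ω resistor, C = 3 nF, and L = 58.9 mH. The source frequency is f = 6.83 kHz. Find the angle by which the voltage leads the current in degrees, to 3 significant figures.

ω = 2πf = 42910 rad/s
X_L = ωL = 2530 Ω
X_C = 1/(ωC) = 7770 Ω
Net reactance X = X_L − X_C = -5240 Ω
Z = 577 − j5240 Ω
|Z| = √(577² + 5240²) = 5270 Ω
∠Z = arctan(-5240/577) = -83.7°

-83.7°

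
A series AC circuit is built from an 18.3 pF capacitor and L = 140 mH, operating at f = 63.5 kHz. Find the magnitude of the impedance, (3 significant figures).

81100 Ω

ω = 2πf = 399000 rad/s
X_L = ωL = 55900 Ω
X_C = 1/(ωC) = 137000 Ω
Net reactance X = X_L − X_C = -81100 Ω
Z = − j81100 Ω
|Z| = √(0² + 81100²) = 81100 Ω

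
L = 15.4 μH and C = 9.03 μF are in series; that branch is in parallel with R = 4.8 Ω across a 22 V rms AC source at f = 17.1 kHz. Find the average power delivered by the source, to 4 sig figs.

ω = 2πf = 107400 rad/s
X_L = ωL = 1.655 Ω
X_C = 1/(ωC) = 1.031 Ω
Branch 1: Z₁ = R = 4.800 Ω
Branch 2 (series LC): Z₂ = j(X_L − X_C) = j0.6239 Ω
Parallel: Z = Z₁Z₂/(Z₁+Z₂), |Z| = 0.6187 Ω, ∠Z = 82.59°
I = V/|Z| = 35.56 A
P = VI cos φ = 22 × 35.56 × cos(82.59°) = 100.8 W

100.8 W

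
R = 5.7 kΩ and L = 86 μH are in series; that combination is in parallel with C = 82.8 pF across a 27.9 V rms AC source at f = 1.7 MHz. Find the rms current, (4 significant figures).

24.38 mA

ω = 2πf = 1.068e+07 rad/s
X_L = ωL = 918.6 Ω
X_C = 1/(ωC) = 1131 Ω
Branch 1 (R+jX_L): Z₁ = 5700 + j918.6 Ω, |Z₁| = 5774 Ω
Branch 2 (−jX_C): Z₂ = −j1131 Ω
Parallel: Z = Z₁Z₂/(Z₁+Z₂), |Z| = 1144 Ω, ∠Z = -78.71°
I = V/|Z| = 27.9/1144 = 24.38 mA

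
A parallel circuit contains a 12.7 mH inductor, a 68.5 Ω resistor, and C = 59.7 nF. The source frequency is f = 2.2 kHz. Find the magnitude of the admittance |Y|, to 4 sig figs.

ω = 2πf = 13820 rad/s
X_L = ωL = 175.6 Ω
X_C = 1/(ωC) = 1212 Ω
Parallel: admittances add. Y = 1/R + 1/(jωL) + jωC
Y = (0.01460 − j0.004871) S
|Y| = 0.01539 S → |Z| = 1/|Y| = 64.98 Ω, ∠Z = −∠Y = 18.45°

15.39 mS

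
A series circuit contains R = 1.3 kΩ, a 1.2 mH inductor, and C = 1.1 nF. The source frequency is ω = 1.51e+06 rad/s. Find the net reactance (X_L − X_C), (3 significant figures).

1210 Ω

X_L = ωL = 1810 Ω
X_C = 1/(ωC) = 602 Ω
X = 1810 − 602 = 1210 Ω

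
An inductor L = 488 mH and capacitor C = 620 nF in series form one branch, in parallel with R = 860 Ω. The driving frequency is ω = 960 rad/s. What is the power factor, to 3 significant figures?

X_L = ωL = 468 Ω
X_C = 1/(ωC) = 1680 Ω
Branch 1: Z₁ = R = 860 Ω
Branch 2 (series LC): Z₂ = j(X_L − X_C) = −j1210 Ω
Parallel: Z = Z₁Z₂/(Z₁+Z₂), |Z| = 701 Ω, ∠Z = -35.4°
cos φ = cos(-35.4°) = 0.815

0.815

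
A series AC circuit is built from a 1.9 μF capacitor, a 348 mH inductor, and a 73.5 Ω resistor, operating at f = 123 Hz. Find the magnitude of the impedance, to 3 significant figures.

419 Ω

ω = 2πf = 772.8 rad/s
X_L = ωL = 269 Ω
X_C = 1/(ωC) = 681 Ω
Net reactance X = X_L − X_C = -412 Ω
Z = 73.5 − j412 Ω
|Z| = √(73.5² + 412²) = 419 Ω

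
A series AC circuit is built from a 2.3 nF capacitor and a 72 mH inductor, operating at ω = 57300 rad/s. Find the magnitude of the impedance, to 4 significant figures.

3462 Ω

X_L = ωL = 4126 Ω
X_C = 1/(ωC) = 7588 Ω
Net reactance X = X_L − X_C = -3462 Ω
Z = − j3462 Ω
|Z| = √(0² + 3462²) = 3462 Ω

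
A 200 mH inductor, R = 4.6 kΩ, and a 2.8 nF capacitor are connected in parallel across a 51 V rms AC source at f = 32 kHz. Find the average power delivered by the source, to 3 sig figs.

565 mW

ω = 2πf = 201100 rad/s
X_L = ωL = 40200 Ω
X_C = 1/(ωC) = 1780 Ω
Parallel: admittances add. Y = 1/R + 1/(jωL) + jωC
Y = (0.000217 + j0.000538) S
|Y| = 0.000580 S → |Z| = 1/|Y| = 1720 Ω, ∠Z = −∠Y = -68.0°
I = V/|Z| = 29.6 mA
P = VI cos φ = 51 × 0.0296 × cos(-68.0°) = 565 mW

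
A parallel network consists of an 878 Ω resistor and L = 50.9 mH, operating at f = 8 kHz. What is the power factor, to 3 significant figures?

0.946

ω = 2πf = 50270 rad/s
X_L = ωL = 2560 Ω
Parallel: admittances add. Y = 1/R + 1/(jωL)
Y = (0.00114 − j0.000391) S
|Y| = 0.00120 S → |Z| = 1/|Y| = 830 Ω, ∠Z = −∠Y = 18.9°
cos φ = cos(18.9°) = 0.946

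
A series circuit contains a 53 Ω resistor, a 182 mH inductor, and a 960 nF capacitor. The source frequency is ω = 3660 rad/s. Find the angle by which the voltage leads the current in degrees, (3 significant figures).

82.1°

X_L = ωL = 666 Ω
X_C = 1/(ωC) = 285 Ω
Net reactance X = X_L − X_C = 382 Ω
Z = 53.0 + j382 Ω
|Z| = √(53.0² + 382²) = 385 Ω
∠Z = arctan(382/53.0) = 82.1°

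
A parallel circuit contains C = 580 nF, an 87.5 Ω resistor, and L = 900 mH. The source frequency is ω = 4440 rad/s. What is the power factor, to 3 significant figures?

X_L = ωL = 4000 Ω
X_C = 1/(ωC) = 388 Ω
Parallel: admittances add. Y = 1/R + 1/(jωL) + jωC
Y = (0.0114 + j0.00232) S
|Y| = 0.0117 S → |Z| = 1/|Y| = 85.7 Ω, ∠Z = −∠Y = -11.5°
cos φ = cos(-11.5°) = 0.980

0.980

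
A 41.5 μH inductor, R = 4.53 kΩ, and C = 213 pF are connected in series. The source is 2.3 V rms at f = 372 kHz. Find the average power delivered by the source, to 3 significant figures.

991 μW

ω = 2πf = 2.337e+06 rad/s
X_L = ωL = 97.0 Ω
X_C = 1/(ωC) = 2010 Ω
Net reactance X = X_L − X_C = -1910 Ω
Z = 4530 − j1910 Ω
|Z| = √(4530² + 1910²) = 4920 Ω
∠Z = arctan(-1910/4530) = -22.9°
I = V/|Z| = 468 μA
P = VI cos φ = 2.3 × 0.000468 × cos(-22.9°) = 991 μW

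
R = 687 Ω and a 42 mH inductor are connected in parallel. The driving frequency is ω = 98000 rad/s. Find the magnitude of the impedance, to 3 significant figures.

X_L = ωL = 4120 Ω
Parallel: admittances add. Y = 1/R + 1/(jωL)
Y = (0.00146 − j0.000243) S
|Y| = 0.00148 S → |Z| = 1/|Y| = 678 Ω, ∠Z = −∠Y = 9.48°

678 Ω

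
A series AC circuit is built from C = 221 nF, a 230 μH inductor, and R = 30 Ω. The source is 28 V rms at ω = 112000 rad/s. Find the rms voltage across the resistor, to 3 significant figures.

25.2 V

X_L = ωL = 25.8 Ω
X_C = 1/(ωC) = 40.4 Ω
Net reactance X = X_L − X_C = -14.6 Ω
Z = 30.0 − j14.6 Ω
|Z| = √(30.0² + 14.6²) = 33.4 Ω
I = V/|Z| = 839 mA
V_R = I·|Z_R| = 0.839 × 30.0 = 25.2 V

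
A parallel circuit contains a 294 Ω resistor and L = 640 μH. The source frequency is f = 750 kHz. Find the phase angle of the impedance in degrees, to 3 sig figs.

5.57°

ω = 2πf = 4.712e+06 rad/s
X_L = ωL = 3020 Ω
Parallel: admittances add. Y = 1/R + 1/(jωL)
Y = (0.00340 − j0.000332) S
|Y| = 0.00342 S → |Z| = 1/|Y| = 293 Ω, ∠Z = −∠Y = 5.57°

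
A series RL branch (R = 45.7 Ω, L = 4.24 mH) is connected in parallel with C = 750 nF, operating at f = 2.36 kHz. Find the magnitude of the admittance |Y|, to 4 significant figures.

7.598 mS

ω = 2πf = 14830 rad/s
X_L = ωL = 62.87 Ω
X_C = 1/(ωC) = 89.92 Ω
Branch 1 (R+jX_L): Z₁ = 45.70 + j62.87 Ω, |Z₁| = 77.73 Ω
Branch 2 (−jX_C): Z₂ = −j89.92 Ω
Parallel: Z = Z₁Z₂/(Z₁+Z₂), |Z| = 131.6 Ω, ∠Z = -5.395°
|Y| = 1/|Z| = 7.598 mS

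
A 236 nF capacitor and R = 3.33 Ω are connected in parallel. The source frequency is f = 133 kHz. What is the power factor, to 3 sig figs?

ω = 2πf = 835700 rad/s
X_C = 1/(ωC) = 5.07 Ω
Parallel: admittances add. Y = 1/R + jωC
Y = (0.300 + j0.197) S
|Y| = 0.359 S → |Z| = 1/|Y| = 2.78 Ω, ∠Z = −∠Y = -33.3°
cos φ = cos(-33.3°) = 0.836

0.836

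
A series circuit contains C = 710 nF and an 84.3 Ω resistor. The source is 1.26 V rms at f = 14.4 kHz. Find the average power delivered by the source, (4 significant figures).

ω = 2πf = 90480 rad/s
X_C = 1/(ωC) = 15.57 Ω
Z = 84.30 − j15.57 Ω
|Z| = √(84.30² + 15.57²) = 85.73 Ω
∠Z = arctan(-15.57/84.30) = -10.46°
I = V/|Z| = 14.70 mA
P = VI cos φ = 1.26 × 0.01470 × cos(-10.46°) = 18.21 mW

18.21 mW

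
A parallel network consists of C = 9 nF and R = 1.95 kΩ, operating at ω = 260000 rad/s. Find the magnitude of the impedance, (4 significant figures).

417.4 Ω

X_C = 1/(ωC) = 427.4 Ω
Parallel: admittances add. Y = 1/R + jωC
Y = (0.0005128 + j0.002340) S
|Y| = 0.002396 S → |Z| = 1/|Y| = 417.4 Ω, ∠Z = −∠Y = -77.64°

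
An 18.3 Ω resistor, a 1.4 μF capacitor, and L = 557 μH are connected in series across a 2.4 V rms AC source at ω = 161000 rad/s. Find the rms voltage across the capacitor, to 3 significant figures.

0.122 V

X_L = ωL = 89.7 Ω
X_C = 1/(ωC) = 4.44 Ω
Net reactance X = X_L − X_C = 85.2 Ω
Z = 18.3 + j85.2 Ω
|Z| = √(18.3² + 85.2²) = 87.2 Ω
I = V/|Z| = 27.5 mA
V_C = I·|Z_C| = 0.0275 × 4.44 = 0.122 V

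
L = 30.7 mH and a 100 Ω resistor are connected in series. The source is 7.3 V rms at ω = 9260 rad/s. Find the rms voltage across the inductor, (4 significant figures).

X_L = ωL = 284.3 Ω
Z = 100.0 + j284.3 Ω
|Z| = √(100.0² + 284.3²) = 301.4 Ω
I = V/|Z| = 24.22 mA
V_L = I·|Z_L| = 0.02422 × 284.3 = 6.886 V

6.886 V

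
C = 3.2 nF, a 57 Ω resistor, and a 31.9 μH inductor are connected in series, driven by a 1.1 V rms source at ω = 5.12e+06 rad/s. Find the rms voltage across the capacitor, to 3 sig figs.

0.573 V

X_L = ωL = 163 Ω
X_C = 1/(ωC) = 61.0 Ω
Net reactance X = X_L − X_C = 102 Ω
Z = 57.0 + j102 Ω
|Z| = √(57.0² + 102²) = 117 Ω
I = V/|Z| = 9.39 mA
V_C = I·|Z_C| = 0.00939 × 61.0 = 0.573 V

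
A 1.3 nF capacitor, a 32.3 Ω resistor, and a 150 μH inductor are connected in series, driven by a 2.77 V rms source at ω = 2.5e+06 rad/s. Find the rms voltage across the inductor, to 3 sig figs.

13.9 V

X_L = ωL = 375 Ω
X_C = 1/(ωC) = 308 Ω
Net reactance X = X_L − X_C = 67.3 Ω
Z = 32.3 + j67.3 Ω
|Z| = √(32.3² + 67.3²) = 74.7 Ω
I = V/|Z| = 37.1 mA
V_L = I·|Z_L| = 0.0371 × 375 = 13.9 V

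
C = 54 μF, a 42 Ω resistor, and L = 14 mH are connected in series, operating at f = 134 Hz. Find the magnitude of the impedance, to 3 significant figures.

43.2 Ω

ω = 2πf = 841.9 rad/s
X_L = ωL = 11.8 Ω
X_C = 1/(ωC) = 22.0 Ω
Net reactance X = X_L − X_C = -10.2 Ω
Z = 42.0 − j10.2 Ω
|Z| = √(42.0² + 10.2²) = 43.2 Ω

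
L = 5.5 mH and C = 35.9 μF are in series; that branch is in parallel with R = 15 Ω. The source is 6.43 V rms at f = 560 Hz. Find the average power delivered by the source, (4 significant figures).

2.756 W

ω = 2πf = 3519 rad/s
X_L = ωL = 19.35 Ω
X_C = 1/(ωC) = 7.917 Ω
Branch 1: Z₁ = R = 15.00 Ω
Branch 2 (series LC): Z₂ = j(X_L − X_C) = j11.44 Ω
Parallel: Z = Z₁Z₂/(Z₁+Z₂), |Z| = 9.094 Ω, ∠Z = 52.68°
I = V/|Z| = 707.0 mA
P = VI cos φ = 6.43 × 0.7070 × cos(52.68°) = 2.756 W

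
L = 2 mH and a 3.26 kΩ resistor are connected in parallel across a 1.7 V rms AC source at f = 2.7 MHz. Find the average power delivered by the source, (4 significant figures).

886.5 μW

ω = 2πf = 1.696e+07 rad/s
X_L = ωL = 33930 Ω
Parallel: admittances add. Y = 1/R + 1/(jωL)
Y = (0.0003067 − j2.947e-05) S
|Y| = 0.0003082 S → |Z| = 1/|Y| = 3245 Ω, ∠Z = −∠Y = 5.488°
I = V/|Z| = 523.9 μA
P = VI cos φ = 1.7 × 0.0005239 × cos(5.488°) = 886.5 μW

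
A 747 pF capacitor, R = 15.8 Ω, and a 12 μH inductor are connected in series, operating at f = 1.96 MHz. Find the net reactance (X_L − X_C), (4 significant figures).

39.08 Ω

ω = 2πf = 1.232e+07 rad/s
X_L = ωL = 147.8 Ω
X_C = 1/(ωC) = 108.7 Ω
X = 147.8 − 108.7 = 39.08 Ω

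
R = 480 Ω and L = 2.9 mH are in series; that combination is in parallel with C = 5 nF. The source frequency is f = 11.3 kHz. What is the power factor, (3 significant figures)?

0.975

ω = 2πf = 71000 rad/s
X_L = ωL = 206 Ω
X_C = 1/(ωC) = 2820 Ω
Branch 1 (R+jX_L): Z₁ = 480 + j206 Ω, |Z₁| = 522 Ω
Branch 2 (−jX_C): Z₂ = −j2820 Ω
Parallel: Z = Z₁Z₂/(Z₁+Z₂), |Z| = 554 Ω, ∠Z = 12.8°
cos φ = cos(12.8°) = 0.975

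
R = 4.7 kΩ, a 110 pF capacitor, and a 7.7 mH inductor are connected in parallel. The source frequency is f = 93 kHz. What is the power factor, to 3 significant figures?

ω = 2πf = 584300 rad/s
X_L = ωL = 4500 Ω
X_C = 1/(ωC) = 15600 Ω
Parallel: admittances add. Y = 1/R + 1/(jωL) + jωC
Y = (0.000213 − j0.000158) S
|Y| = 0.000265 S → |Z| = 1/|Y| = 3770 Ω, ∠Z = −∠Y = 36.6°
cos φ = cos(36.6°) = 0.803

0.803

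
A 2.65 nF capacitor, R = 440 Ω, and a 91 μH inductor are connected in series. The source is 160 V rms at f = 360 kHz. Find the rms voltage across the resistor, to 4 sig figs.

159.4 V

ω = 2πf = 2.262e+06 rad/s
X_L = ωL = 205.8 Ω
X_C = 1/(ωC) = 166.8 Ω
Net reactance X = X_L − X_C = 39.01 Ω
Z = 440.0 + j39.01 Ω
|Z| = √(440.0² + 39.01²) = 441.7 Ω
I = V/|Z| = 362.2 mA
V_R = I·|Z_R| = 0.3622 × 440.0 = 159.4 V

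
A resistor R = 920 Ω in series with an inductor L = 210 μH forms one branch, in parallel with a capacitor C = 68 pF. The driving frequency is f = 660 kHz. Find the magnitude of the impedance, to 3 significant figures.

ω = 2πf = 4.147e+06 rad/s
X_L = ωL = 871 Ω
X_C = 1/(ωC) = 3550 Ω
Branch 1 (R+jX_L): Z₁ = 920 + j871 Ω, |Z₁| = 1270 Ω
Branch 2 (−jX_C): Z₂ = −j3550 Ω
Parallel: Z = Z₁Z₂/(Z₁+Z₂), |Z| = 1590 Ω, ∠Z = 24.5°

1590 Ω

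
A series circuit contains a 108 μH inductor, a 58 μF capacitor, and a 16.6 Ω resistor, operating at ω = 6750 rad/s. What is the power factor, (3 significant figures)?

0.994

X_L = ωL = 0.729 Ω
X_C = 1/(ωC) = 2.55 Ω
Net reactance X = X_L − X_C = -1.83 Ω
Z = 16.6 − j1.83 Ω
|Z| = √(16.6² + 1.83²) = 16.7 Ω
∠Z = arctan(-1.83/16.6) = -6.27°
cos φ = cos(-6.27°) = 0.994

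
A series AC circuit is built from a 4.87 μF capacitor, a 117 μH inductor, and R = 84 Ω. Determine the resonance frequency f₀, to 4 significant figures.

6.667 kHz

ω₀ = 1/√(LC) = 1/√(0.000117 × 4.87e-06) = 41890 rad/s
f₀ = ω₀/(2π) = 6.667 kHz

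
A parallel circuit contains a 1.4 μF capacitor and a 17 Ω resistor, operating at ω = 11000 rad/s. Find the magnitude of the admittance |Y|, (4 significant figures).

60.81 mS

X_C = 1/(ωC) = 64.94 Ω
Parallel: admittances add. Y = 1/R + jωC
Y = (0.05882 + j0.01540) S
|Y| = 0.06081 S → |Z| = 1/|Y| = 16.45 Ω, ∠Z = −∠Y = -14.67°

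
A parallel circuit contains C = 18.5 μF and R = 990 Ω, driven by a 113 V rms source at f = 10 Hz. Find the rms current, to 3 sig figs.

174 mA

ω = 2πf = 62.83 rad/s
X_C = 1/(ωC) = 860 Ω
Parallel: admittances add. Y = 1/R + jωC
Y = (0.00101 + j0.00116) S
|Y| = 0.00154 S → |Z| = 1/|Y| = 649 Ω, ∠Z = −∠Y = -49.0°
I = V/|Z| = 113/649 = 174 mA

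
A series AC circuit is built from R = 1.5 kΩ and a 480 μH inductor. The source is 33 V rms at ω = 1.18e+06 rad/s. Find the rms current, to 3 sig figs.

X_L = ωL = 566 Ω
Z = 1500 + j566 Ω
|Z| = √(1500² + 566²) = 1600 Ω
I = V/|Z| = 33/1600 = 20.6 mA

20.6 mA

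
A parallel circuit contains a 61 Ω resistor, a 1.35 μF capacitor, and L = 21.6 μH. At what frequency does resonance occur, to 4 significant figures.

ω₀ = 1/√(LC) = 1/√(2.16e-05 × 1.35e-06) = 185200 rad/s
f₀ = ω₀/(2π) = 29.47 kHz

29.47 kHz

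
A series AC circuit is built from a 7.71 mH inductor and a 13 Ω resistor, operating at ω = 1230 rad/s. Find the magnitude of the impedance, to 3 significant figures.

X_L = ωL = 9.48 Ω
Z = 13.0 + j9.48 Ω
|Z| = √(13.0² + 9.48²) = 16.1 Ω

16.1 Ω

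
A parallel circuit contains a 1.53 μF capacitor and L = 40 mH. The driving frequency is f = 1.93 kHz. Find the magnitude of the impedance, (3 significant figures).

60.6 Ω

ω = 2πf = 12130 rad/s
X_L = ωL = 485 Ω
X_C = 1/(ωC) = 53.9 Ω
Parallel: admittances add. Y = 1/(jωL) + jωC
Y = (0 + j0.0165) S
|Y| = 0.0165 S → |Z| = 1/|Y| = 60.6 Ω, ∠Z = −∠Y = -90.0°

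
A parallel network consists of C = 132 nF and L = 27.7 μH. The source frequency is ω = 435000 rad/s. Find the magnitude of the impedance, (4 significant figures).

39.11 Ω

X_L = ωL = 12.05 Ω
X_C = 1/(ωC) = 17.42 Ω
Parallel: admittances add. Y = 1/(jωL) + jωC
Y = (0 − j0.02557) S
|Y| = 0.02557 S → |Z| = 1/|Y| = 39.11 Ω, ∠Z = −∠Y = 90.00°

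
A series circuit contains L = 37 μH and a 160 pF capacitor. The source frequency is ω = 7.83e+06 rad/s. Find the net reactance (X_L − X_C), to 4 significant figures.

-508.5 Ω

X_L = ωL = 289.7 Ω
X_C = 1/(ωC) = 798.2 Ω
X = 289.7 − 798.2 = -508.5 Ω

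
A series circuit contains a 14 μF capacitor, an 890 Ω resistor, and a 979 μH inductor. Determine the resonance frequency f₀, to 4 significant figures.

1.359 kHz

ω₀ = 1/√(LC) = 1/√(0.000979 × 1.4e-05) = 8542 rad/s
f₀ = ω₀/(2π) = 1.359 kHz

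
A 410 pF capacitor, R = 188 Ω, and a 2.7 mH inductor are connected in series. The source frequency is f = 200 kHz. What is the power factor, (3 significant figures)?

ω = 2πf = 1.257e+06 rad/s
X_L = ωL = 3390 Ω
X_C = 1/(ωC) = 1940 Ω
Net reactance X = X_L − X_C = 1450 Ω
Z = 188 + j1450 Ω
|Z| = √(188² + 1450²) = 1460 Ω
∠Z = arctan(1450/188) = 82.6°
cos φ = cos(82.6°) = 0.128

0.128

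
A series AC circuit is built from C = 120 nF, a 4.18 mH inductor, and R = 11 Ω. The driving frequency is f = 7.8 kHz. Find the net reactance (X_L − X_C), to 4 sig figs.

34.82 Ω

ω = 2πf = 49010 rad/s
X_L = ωL = 204.9 Ω
X_C = 1/(ωC) = 170.0 Ω
X = 204.9 − 170.0 = 34.82 Ω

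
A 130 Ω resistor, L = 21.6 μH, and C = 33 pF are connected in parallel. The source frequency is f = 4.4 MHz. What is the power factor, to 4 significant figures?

ω = 2πf = 2.765e+07 rad/s
X_L = ωL = 597.2 Ω
X_C = 1/(ωC) = 1096 Ω
Parallel: admittances add. Y = 1/R + 1/(jωL) + jωC
Y = (0.007692 − j0.0007623) S
|Y| = 0.007730 S → |Z| = 1/|Y| = 129.4 Ω, ∠Z = −∠Y = 5.659°
cos φ = cos(5.659°) = 0.9951

0.9951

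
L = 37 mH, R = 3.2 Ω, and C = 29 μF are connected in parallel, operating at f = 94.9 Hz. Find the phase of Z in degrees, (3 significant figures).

ω = 2πf = 596.3 rad/s
X_L = ωL = 22.1 Ω
X_C = 1/(ωC) = 57.8 Ω
Parallel: admittances add. Y = 1/R + 1/(jωL) + jωC
Y = (0.312 − j0.0280) S
|Y| = 0.314 S → |Z| = 1/|Y| = 3.19 Ω, ∠Z = −∠Y = 5.13°

5.13°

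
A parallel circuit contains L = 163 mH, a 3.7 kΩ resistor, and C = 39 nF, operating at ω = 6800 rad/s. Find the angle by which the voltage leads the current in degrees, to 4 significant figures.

67.01°

X_L = ωL = 1108 Ω
X_C = 1/(ωC) = 3771 Ω
Parallel: admittances add. Y = 1/R + 1/(jωL) + jωC
Y = (0.0002703 − j0.0006370) S
|Y| = 0.0006920 S → |Z| = 1/|Y| = 1445 Ω, ∠Z = −∠Y = 67.01°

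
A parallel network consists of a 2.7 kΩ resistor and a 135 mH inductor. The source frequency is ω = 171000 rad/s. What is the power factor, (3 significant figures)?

0.993

X_L = ωL = 23100 Ω
Parallel: admittances add. Y = 1/R + 1/(jωL)
Y = (0.000370 − j4.33e-05) S
|Y| = 0.000373 S → |Z| = 1/|Y| = 2680 Ω, ∠Z = −∠Y = 6.67°
cos φ = cos(6.67°) = 0.993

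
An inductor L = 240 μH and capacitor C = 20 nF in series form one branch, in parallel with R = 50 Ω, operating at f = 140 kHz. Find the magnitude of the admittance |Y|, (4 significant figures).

21.02 mS

ω = 2πf = 879600 rad/s
X_L = ωL = 211.1 Ω
X_C = 1/(ωC) = 56.84 Ω
Branch 1: Z₁ = R = 50.00 Ω
Branch 2 (series LC): Z₂ = j(X_L − X_C) = j154.3 Ω
Parallel: Z = Z₁Z₂/(Z₁+Z₂), |Z| = 47.56 Ω, ∠Z = 17.96°
|Y| = 1/|Z| = 21.02 mS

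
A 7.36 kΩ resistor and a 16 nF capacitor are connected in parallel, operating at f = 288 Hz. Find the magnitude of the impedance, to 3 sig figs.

ω = 2πf = 1810 rad/s
X_C = 1/(ωC) = 34500 Ω
Parallel: admittances add. Y = 1/R + jωC
Y = (0.000136 + j2.9e-05) S
|Y| = 0.000139 S → |Z| = 1/|Y| = 7200 Ω, ∠Z = −∠Y = -12.0°

7200 Ω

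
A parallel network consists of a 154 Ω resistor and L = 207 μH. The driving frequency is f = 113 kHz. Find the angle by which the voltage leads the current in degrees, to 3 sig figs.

ω = 2πf = 710000 rad/s
X_L = ωL = 147 Ω
Parallel: admittances add. Y = 1/R + 1/(jωL)
Y = (0.00649 − j0.00680) S
|Y| = 0.00941 S → |Z| = 1/|Y| = 106 Ω, ∠Z = −∠Y = 46.3°

46.3°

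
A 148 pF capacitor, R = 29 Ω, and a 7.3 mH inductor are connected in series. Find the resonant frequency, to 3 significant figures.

153 kHz

ω₀ = 1/√(LC) = 1/√(0.0073 × 1.48e-10) = 962100 rad/s
f₀ = ω₀/(2π) = 153 kHz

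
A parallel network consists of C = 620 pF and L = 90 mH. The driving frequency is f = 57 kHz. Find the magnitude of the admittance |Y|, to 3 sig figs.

191 μS

ω = 2πf = 358100 rad/s
X_L = ωL = 32200 Ω
X_C = 1/(ωC) = 4500 Ω
Parallel: admittances add. Y = 1/(jωL) + jωC
Y = (0 + j0.000191) S
|Y| = 0.000191 S → |Z| = 1/|Y| = 5230 Ω, ∠Z = −∠Y = -90.0°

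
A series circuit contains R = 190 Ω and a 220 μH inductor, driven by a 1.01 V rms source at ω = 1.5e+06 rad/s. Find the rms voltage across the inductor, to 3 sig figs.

X_L = ωL = 330 Ω
Z = 190 + j330 Ω
|Z| = √(190² + 330²) = 381 Ω
I = V/|Z| = 2.65 mA
V_L = I·|Z_L| = 0.00265 × 330 = 0.875 V

0.875 V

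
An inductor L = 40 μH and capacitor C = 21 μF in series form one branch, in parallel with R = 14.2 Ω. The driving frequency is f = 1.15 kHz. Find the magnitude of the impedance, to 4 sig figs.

ω = 2πf = 7226 rad/s
X_L = ωL = 0.2890 Ω
X_C = 1/(ωC) = 6.590 Ω
Branch 1: Z₁ = R = 14.20 Ω
Branch 2 (series LC): Z₂ = j(X_L − X_C) = −j6.301 Ω
Parallel: Z = Z₁Z₂/(Z₁+Z₂), |Z| = 5.760 Ω, ∠Z = -66.07°

5.760 Ω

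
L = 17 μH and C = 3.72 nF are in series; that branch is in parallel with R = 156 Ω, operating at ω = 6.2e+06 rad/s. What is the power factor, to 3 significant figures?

X_L = ωL = 105 Ω
X_C = 1/(ωC) = 43.4 Ω
Branch 1: Z₁ = R = 156 Ω
Branch 2 (series LC): Z₂ = j(X_L − X_C) = j62.0 Ω
Parallel: Z = Z₁Z₂/(Z₁+Z₂), |Z| = 57.7 Ω, ∠Z = 68.3°
cos φ = cos(68.3°) = 0.370

0.370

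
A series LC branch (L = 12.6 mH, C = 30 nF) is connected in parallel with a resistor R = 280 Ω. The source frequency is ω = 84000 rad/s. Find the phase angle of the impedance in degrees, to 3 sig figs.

X_L = ωL = 1060 Ω
X_C = 1/(ωC) = 397 Ω
Branch 1: Z₁ = R = 280 Ω
Branch 2 (series LC): Z₂ = j(X_L − X_C) = j662 Ω
Parallel: Z = Z₁Z₂/(Z₁+Z₂), |Z| = 258 Ω, ∠Z = 22.9°

22.9°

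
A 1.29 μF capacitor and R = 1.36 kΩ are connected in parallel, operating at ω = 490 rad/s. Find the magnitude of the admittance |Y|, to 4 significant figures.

969.6 μS

X_C = 1/(ωC) = 1582 Ω
Parallel: admittances add. Y = 1/R + jωC
Y = (0.0007353 + j0.0006321) S
|Y| = 0.0009696 S → |Z| = 1/|Y| = 1031 Ω, ∠Z = −∠Y = -40.68°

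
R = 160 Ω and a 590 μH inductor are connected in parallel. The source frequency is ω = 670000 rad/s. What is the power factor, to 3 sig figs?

0.927

X_L = ωL = 395 Ω
Parallel: admittances add. Y = 1/R + 1/(jωL)
Y = (0.00625 − j0.00253) S
|Y| = 0.00674 S → |Z| = 1/|Y| = 148 Ω, ∠Z = −∠Y = 22.0°
cos φ = cos(22.0°) = 0.927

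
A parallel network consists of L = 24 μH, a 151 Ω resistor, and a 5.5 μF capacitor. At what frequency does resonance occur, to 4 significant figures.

13.85 kHz

ω₀ = 1/√(LC) = 1/√(2.4e-05 × 5.5e-06) = 87040 rad/s
f₀ = ω₀/(2π) = 13.85 kHz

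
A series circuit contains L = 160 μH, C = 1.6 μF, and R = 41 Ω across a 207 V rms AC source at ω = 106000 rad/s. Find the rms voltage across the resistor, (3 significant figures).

200 V

X_L = ωL = 17.0 Ω
X_C = 1/(ωC) = 5.90 Ω
Net reactance X = X_L − X_C = 11.1 Ω
Z = 41.0 + j11.1 Ω
|Z| = √(41.0² + 11.1²) = 42.5 Ω
I = V/|Z| = 4.87 A
V_R = I·|Z_R| = 4.87 × 41.0 = 200 V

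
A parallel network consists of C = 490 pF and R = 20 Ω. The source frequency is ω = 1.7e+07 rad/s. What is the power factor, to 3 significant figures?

0.986

X_C = 1/(ωC) = 120 Ω
Parallel: admittances add. Y = 1/R + jωC
Y = (0.0500 + j0.00833) S
|Y| = 0.0507 S → |Z| = 1/|Y| = 19.7 Ω, ∠Z = −∠Y = -9.46°
cos φ = cos(-9.46°) = 0.986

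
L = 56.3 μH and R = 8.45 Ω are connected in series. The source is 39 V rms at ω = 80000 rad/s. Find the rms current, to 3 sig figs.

4.07 A

X_L = ωL = 4.50 Ω
Z = 8.45 + j4.50 Ω
|Z| = √(8.45² + 4.50²) = 9.58 Ω
I = V/|Z| = 39/9.58 = 4.07 A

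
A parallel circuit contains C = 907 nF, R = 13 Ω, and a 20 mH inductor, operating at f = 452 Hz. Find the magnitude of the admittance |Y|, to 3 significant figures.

ω = 2πf = 2840 rad/s
X_L = ωL = 56.8 Ω
X_C = 1/(ωC) = 388 Ω
Parallel: admittances add. Y = 1/R + 1/(jωL) + jωC
Y = (0.0769 − j0.0150) S
|Y| = 0.0784 S → |Z| = 1/|Y| = 12.8 Ω, ∠Z = −∠Y = 11.1°

78.4 mS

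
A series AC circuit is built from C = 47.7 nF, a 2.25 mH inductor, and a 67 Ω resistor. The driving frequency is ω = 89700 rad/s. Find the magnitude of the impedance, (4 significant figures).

X_L = ωL = 201.8 Ω
X_C = 1/(ωC) = 233.7 Ω
Net reactance X = X_L − X_C = -31.89 Ω
Z = 67.00 − j31.89 Ω
|Z| = √(67.00² + 31.89²) = 74.20 Ω

74.20 Ω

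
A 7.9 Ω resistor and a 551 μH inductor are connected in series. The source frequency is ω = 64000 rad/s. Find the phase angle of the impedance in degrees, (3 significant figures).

X_L = ωL = 35.3 Ω
Z = 7.90 + j35.3 Ω
|Z| = √(7.90² + 35.3²) = 36.1 Ω
∠Z = arctan(35.3/7.90) = 77.4°

77.4°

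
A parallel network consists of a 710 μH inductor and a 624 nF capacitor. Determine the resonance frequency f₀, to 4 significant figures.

ω₀ = 1/√(LC) = 1/√(0.00071 × 6.24e-07) = 47510 rad/s
f₀ = ω₀/(2π) = 7.561 kHz

7.561 kHz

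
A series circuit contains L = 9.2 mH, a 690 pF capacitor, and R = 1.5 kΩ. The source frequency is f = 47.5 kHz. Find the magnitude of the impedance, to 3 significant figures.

2590 Ω

ω = 2πf = 298500 rad/s
X_L = ωL = 2750 Ω
X_C = 1/(ωC) = 4860 Ω
Net reactance X = X_L − X_C = -2110 Ω
Z = 1500 − j2110 Ω
|Z| = √(1500² + 2110²) = 2590 Ω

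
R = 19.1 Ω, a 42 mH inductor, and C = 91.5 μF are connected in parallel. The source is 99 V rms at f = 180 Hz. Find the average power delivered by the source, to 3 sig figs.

513 W

ω = 2πf = 1131 rad/s
X_L = ωL = 47.5 Ω
X_C = 1/(ωC) = 9.66 Ω
Parallel: admittances add. Y = 1/R + 1/(jωL) + jωC
Y = (0.0524 + j0.0824) S
|Y| = 0.0977 S → |Z| = 1/|Y| = 10.2 Ω, ∠Z = −∠Y = -57.6°
I = V/|Z| = 9.67 A
P = VI cos φ = 99 × 9.67 × cos(-57.6°) = 513 W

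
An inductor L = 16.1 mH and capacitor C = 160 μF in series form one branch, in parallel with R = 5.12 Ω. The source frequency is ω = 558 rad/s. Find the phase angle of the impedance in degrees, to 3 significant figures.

-66.6°

X_L = ωL = 8.98 Ω
X_C = 1/(ωC) = 11.2 Ω
Branch 1: Z₁ = R = 5.12 Ω
Branch 2 (series LC): Z₂ = j(X_L − X_C) = −j2.22 Ω
Parallel: Z = Z₁Z₂/(Z₁+Z₂), |Z| = 2.03 Ω, ∠Z = -66.6°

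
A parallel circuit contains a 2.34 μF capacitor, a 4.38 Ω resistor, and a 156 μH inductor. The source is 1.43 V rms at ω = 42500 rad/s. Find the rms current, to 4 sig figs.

X_L = ωL = 6.630 Ω
X_C = 1/(ωC) = 10.06 Ω
Parallel: admittances add. Y = 1/R + 1/(jωL) + jωC
Y = (0.2283 − j0.05138) S
|Y| = 0.2340 S → |Z| = 1/|Y| = 4.273 Ω, ∠Z = −∠Y = 12.68°
I = V/|Z| = 1.43/4.273 = 334.6 mA

334.6 mA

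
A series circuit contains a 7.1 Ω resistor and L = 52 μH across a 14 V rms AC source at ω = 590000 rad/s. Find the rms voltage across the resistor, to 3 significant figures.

X_L = ωL = 30.7 Ω
Z = 7.10 + j30.7 Ω
|Z| = √(7.10² + 30.7²) = 31.5 Ω
I = V/|Z| = 445 mA
V_R = I·|Z_R| = 0.445 × 7.10 = 3.16 V

3.16 V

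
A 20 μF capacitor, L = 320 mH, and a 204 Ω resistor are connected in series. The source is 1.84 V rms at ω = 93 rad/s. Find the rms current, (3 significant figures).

X_L = ωL = 29.8 Ω
X_C = 1/(ωC) = 538 Ω
Net reactance X = X_L − X_C = -508 Ω
Z = 204 − j508 Ω
|Z| = √(204² + 508²) = 547 Ω
I = V/|Z| = 1.84/547 = 3.36 mA

3.36 mA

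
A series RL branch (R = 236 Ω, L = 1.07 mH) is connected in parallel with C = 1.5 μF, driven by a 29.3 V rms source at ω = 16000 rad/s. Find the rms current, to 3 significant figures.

705 mA

X_L = ωL = 17.1 Ω
X_C = 1/(ωC) = 41.7 Ω
Branch 1 (R+jX_L): Z₁ = 236 + j17.1 Ω, |Z₁| = 237 Ω
Branch 2 (−jX_C): Z₂ = −j41.7 Ω
Parallel: Z = Z₁Z₂/(Z₁+Z₂), |Z| = 41.6 Ω, ∠Z = -79.9°
I = V/|Z| = 29.3/41.6 = 705 mA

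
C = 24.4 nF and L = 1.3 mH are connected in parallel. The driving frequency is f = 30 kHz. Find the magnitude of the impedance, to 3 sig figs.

ω = 2πf = 188500 rad/s
X_L = ωL = 245 Ω
X_C = 1/(ωC) = 217 Ω
Parallel: admittances add. Y = 1/(jωL) + jωC
Y = (0 + j0.000518) S
|Y| = 0.000518 S → |Z| = 1/|Y| = 1930 Ω, ∠Z = −∠Y = -90.0°

1930 Ω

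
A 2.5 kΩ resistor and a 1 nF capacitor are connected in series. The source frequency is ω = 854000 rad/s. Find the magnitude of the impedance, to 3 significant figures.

2760 Ω

X_C = 1/(ωC) = 1170 Ω
Z = 2500 − j1170 Ω
|Z| = √(2500² + 1170²) = 2760 Ω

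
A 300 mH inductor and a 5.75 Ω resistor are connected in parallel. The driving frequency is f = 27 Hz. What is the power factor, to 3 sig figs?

0.994

ω = 2πf = 169.6 rad/s
X_L = ωL = 50.9 Ω
Parallel: admittances add. Y = 1/R + 1/(jωL)
Y = (0.174 − j0.0196) S
|Y| = 0.175 S → |Z| = 1/|Y| = 5.71 Ω, ∠Z = −∠Y = 6.45°
cos φ = cos(6.45°) = 0.994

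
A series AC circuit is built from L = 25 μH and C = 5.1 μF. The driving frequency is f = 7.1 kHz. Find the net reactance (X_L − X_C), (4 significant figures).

-3.280 Ω

ω = 2πf = 44610 rad/s
X_L = ωL = 1.115 Ω
X_C = 1/(ωC) = 4.395 Ω
X = 1.115 − 4.395 = -3.280 Ω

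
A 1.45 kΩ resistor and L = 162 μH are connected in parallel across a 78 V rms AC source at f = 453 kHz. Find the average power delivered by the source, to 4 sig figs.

ω = 2πf = 2.846e+06 rad/s
X_L = ωL = 461.1 Ω
Parallel: admittances add. Y = 1/R + 1/(jωL)
Y = (0.0006897 − j0.002169) S
|Y| = 0.002276 S → |Z| = 1/|Y| = 439.4 Ω, ∠Z = −∠Y = 72.36°
I = V/|Z| = 177.5 mA
P = VI cos φ = 78 × 0.1775 × cos(72.36°) = 4.196 W

4.196 W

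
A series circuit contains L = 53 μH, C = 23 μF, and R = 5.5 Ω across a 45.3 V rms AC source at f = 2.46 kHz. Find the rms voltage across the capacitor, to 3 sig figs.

ω = 2πf = 15460 rad/s
X_L = ωL = 0.819 Ω
X_C = 1/(ωC) = 2.81 Ω
Net reactance X = X_L − X_C = -1.99 Ω
Z = 5.50 − j1.99 Ω
|Z| = √(5.50² + 1.99²) = 5.85 Ω
I = V/|Z| = 7.74 A
V_C = I·|Z_C| = 7.74 × 2.81 = 21.8 V

21.8 V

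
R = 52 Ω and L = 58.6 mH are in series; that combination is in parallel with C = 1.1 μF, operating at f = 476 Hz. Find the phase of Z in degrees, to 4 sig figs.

51.47°

ω = 2πf = 2991 rad/s
X_L = ωL = 175.3 Ω
X_C = 1/(ωC) = 304.0 Ω
Branch 1 (R+jX_L): Z₁ = 52.00 + j175.3 Ω, |Z₁| = 182.8 Ω
Branch 2 (−jX_C): Z₂ = −j304.0 Ω
Parallel: Z = Z₁Z₂/(Z₁+Z₂), |Z| = 400.3 Ω, ∠Z = 51.47°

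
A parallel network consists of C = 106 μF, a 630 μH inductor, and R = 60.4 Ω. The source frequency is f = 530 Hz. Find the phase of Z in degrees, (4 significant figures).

82.37°

ω = 2πf = 3330 rad/s
X_L = ωL = 2.098 Ω
X_C = 1/(ωC) = 2.833 Ω
Parallel: admittances add. Y = 1/R + 1/(jωL) + jωC
Y = (0.01656 − j0.1237) S
|Y| = 0.1248 S → |Z| = 1/|Y| = 8.015 Ω, ∠Z = −∠Y = 82.37°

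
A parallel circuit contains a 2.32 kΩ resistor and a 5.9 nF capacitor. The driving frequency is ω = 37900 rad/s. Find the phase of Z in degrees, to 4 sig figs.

-27.42°

X_C = 1/(ωC) = 4472 Ω
Parallel: admittances add. Y = 1/R + jωC
Y = (0.0004310 + j0.0002236) S
|Y| = 0.0004856 S → |Z| = 1/|Y| = 2059 Ω, ∠Z = −∠Y = -27.42°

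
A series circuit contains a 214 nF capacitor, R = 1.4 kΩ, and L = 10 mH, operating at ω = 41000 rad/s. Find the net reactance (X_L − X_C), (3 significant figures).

296 Ω

X_L = ωL = 410 Ω
X_C = 1/(ωC) = 114 Ω
X = 410 − 114 = 296 Ω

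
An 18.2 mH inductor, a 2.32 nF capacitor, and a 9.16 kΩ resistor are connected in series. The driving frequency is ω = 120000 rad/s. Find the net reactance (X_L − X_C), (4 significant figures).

X_L = ωL = 2184 Ω
X_C = 1/(ωC) = 3592 Ω
X = 2184 − 3592 = -1408 Ω

-1408 Ω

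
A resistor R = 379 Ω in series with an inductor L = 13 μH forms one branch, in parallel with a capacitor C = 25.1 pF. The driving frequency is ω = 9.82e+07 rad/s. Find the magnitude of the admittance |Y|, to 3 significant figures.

1.76 mS

X_L = ωL = 1280 Ω
X_C = 1/(ωC) = 406 Ω
Branch 1 (R+jX_L): Z₁ = 379 + j1280 Ω, |Z₁| = 1330 Ω
Branch 2 (−jX_C): Z₂ = −j406 Ω
Parallel: Z = Z₁Z₂/(Z₁+Z₂), |Z| = 569 Ω, ∠Z = -83.0°
|Y| = 1/|Z| = 1.76 mS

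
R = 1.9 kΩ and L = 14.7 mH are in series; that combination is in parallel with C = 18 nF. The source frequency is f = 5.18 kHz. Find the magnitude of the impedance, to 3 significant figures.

ω = 2πf = 32550 rad/s
X_L = ωL = 478 Ω
X_C = 1/(ωC) = 1710 Ω
Branch 1 (R+jX_L): Z₁ = 1900 + j478 Ω, |Z₁| = 1960 Ω
Branch 2 (−jX_C): Z₂ = −j1710 Ω
Parallel: Z = Z₁Z₂/(Z₁+Z₂), |Z| = 1480 Ω, ∠Z = -43.0°

1480 Ω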